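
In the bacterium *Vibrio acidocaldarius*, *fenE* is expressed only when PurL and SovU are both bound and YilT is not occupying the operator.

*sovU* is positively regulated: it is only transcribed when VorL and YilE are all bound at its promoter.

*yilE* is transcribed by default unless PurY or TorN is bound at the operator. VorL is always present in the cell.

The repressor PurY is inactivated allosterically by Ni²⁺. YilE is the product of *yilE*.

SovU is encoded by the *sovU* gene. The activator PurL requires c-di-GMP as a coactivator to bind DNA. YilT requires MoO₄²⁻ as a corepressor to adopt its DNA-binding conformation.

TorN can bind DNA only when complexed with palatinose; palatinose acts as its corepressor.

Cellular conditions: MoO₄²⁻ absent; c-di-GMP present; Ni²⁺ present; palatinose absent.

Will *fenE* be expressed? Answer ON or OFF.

c-di-GMP is present, so PurL is active.
VorL is produced constitutively and is active.
Ni²⁺ is present, so PurY is inactive.
Palatinose is absent, so TorN is inactive.
With no repressor bound, *yilE* is transcribed.
So YilE is produced and active.
No repressor is bound and VorL and YilE are active, so *sovU* is transcribed.
So SovU is produced and active.
MoO₄²⁻ is absent, so YilT is inactive.
No repressor is bound and PurL and SovU are active, so *fenE* is transcribed.

ON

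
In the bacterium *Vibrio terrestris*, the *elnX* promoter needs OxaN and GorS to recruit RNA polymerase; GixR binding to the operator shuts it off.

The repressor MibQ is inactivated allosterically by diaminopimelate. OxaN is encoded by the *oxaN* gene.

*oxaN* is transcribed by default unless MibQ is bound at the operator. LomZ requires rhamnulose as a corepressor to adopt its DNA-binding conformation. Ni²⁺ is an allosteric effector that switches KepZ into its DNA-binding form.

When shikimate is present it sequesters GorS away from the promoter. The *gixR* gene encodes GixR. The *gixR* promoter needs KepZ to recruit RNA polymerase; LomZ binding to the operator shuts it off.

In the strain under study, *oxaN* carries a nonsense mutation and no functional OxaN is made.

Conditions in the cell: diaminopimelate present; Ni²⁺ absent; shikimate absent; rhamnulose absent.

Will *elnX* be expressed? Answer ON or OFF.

Ni²⁺ is absent, so KepZ is inactive.
Rhamnulose is absent, so LomZ is inactive.
Required activator KepZ is absent, so *gixR* is not transcribed.
So GixR is not produced.
OxaN is non-functional in this strain, so it has no effect.
Shikimate is absent, so GorS is active.
Required activator OxaN is absent, so *elnX* is not transcribed.

OFF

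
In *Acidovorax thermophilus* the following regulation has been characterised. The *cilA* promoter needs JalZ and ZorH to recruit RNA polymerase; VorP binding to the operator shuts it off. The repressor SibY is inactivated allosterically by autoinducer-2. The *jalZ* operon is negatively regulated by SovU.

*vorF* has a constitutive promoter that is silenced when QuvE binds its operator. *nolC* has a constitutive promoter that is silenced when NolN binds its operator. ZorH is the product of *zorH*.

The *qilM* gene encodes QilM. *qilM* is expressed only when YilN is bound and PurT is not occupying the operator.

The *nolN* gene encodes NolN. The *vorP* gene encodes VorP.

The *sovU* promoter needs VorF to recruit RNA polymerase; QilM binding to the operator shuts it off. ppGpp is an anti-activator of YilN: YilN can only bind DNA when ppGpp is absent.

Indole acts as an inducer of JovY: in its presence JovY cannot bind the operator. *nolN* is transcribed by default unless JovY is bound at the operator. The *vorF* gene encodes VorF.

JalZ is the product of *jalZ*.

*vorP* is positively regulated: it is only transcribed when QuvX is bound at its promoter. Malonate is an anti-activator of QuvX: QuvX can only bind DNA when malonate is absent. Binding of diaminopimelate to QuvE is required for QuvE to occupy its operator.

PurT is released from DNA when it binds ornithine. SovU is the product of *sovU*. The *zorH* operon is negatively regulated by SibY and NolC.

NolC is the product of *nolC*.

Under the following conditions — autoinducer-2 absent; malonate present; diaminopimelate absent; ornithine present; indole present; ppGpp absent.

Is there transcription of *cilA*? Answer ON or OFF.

OFF

Malonate is present, so QuvX is inactive.
Required activator QuvX is absent, so *vorP* is not transcribed.
So VorP is not produced.
Ornithine is present, so PurT is inactive.
ppGpp is absent, so YilN is active.
No repressor is bound and YilN is active, so *qilM* is transcribed.
So QilM is produced and active.
Diaminopimelate is absent, so QuvE is inactive.
With no repressor bound, *vorF* is transcribed.
So VorF is produced and active.
With repressor QilM bound, *sovU* is not transcribed.
So SovU is not produced.
With no repressor bound, *jalZ* is transcribed.
So JalZ is produced and active.
Autoinducer-2 is absent, so SibY is active.
Indole is present, so JovY is inactive.
With no repressor bound, *nolN* is transcribed.
So NolN is produced and active.
With repressor NolN bound, *nolC* is not transcribed.
So NolC is not produced.
With repressor SibY bound, *zorH* is not transcribed.
So ZorH is not produced.
Required activator ZorH is absent, so *cilA* is not transcribed.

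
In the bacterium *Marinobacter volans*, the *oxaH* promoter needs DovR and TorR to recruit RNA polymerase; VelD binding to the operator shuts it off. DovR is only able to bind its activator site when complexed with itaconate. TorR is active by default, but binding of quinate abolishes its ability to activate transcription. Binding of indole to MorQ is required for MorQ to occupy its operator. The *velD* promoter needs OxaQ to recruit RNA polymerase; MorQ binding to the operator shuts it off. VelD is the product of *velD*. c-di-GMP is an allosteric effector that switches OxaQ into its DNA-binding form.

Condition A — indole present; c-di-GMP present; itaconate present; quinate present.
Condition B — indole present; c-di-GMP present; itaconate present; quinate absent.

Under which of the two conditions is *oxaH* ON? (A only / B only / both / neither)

Condition A:
Indole is present, so MorQ is active.
c-di-GMP is present, so OxaQ is active.
With repressor MorQ bound, *velD* is not transcribed.
So VelD is not produced.
Itaconate is present, so DovR is active.
Quinate is present, so TorR is inactive.
Required activator TorR is absent, so *oxaH* is not transcribed.
→ *oxaH* is OFF in A.
Condition B:
Indole is present, so MorQ is active.
c-di-GMP is present, so OxaQ is active.
With repressor MorQ bound, *velD* is not transcribed.
So VelD is not produced.
Itaconate is present, so DovR is active.
Quinate is absent, so TorR is active.
No repressor is bound and DovR and TorR are active, so *oxaH* is transcribed.
→ *oxaH* is ON in B.

B only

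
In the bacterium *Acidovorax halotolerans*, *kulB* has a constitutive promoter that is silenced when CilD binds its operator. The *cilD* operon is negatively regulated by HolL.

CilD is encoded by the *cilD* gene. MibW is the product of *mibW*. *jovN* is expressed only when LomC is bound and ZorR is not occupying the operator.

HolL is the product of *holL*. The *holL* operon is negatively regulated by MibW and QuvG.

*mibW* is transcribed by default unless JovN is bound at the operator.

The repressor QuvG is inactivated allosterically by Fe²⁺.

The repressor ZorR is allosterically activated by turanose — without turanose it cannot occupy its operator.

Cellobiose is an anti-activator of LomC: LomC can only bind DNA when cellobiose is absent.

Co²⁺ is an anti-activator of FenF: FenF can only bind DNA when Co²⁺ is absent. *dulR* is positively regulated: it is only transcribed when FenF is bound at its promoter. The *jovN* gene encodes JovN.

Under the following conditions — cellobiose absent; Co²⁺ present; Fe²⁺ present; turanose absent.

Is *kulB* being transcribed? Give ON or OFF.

Turanose is absent, so ZorR is inactive.
Cellobiose is absent, so LomC is active.
No repressor is bound and LomC is active, so *jovN* is transcribed.
So JovN is produced and active.
With repressor JovN bound, *mibW* is not transcribed.
So MibW is not produced.
Fe²⁺ is present, so QuvG is inactive.
With no repressor bound, *holL* is transcribed.
So HolL is produced and active.
With repressor HolL bound, *cilD* is not transcribed.
So CilD is not produced.
With no repressor bound, *kulB* is transcribed.

ON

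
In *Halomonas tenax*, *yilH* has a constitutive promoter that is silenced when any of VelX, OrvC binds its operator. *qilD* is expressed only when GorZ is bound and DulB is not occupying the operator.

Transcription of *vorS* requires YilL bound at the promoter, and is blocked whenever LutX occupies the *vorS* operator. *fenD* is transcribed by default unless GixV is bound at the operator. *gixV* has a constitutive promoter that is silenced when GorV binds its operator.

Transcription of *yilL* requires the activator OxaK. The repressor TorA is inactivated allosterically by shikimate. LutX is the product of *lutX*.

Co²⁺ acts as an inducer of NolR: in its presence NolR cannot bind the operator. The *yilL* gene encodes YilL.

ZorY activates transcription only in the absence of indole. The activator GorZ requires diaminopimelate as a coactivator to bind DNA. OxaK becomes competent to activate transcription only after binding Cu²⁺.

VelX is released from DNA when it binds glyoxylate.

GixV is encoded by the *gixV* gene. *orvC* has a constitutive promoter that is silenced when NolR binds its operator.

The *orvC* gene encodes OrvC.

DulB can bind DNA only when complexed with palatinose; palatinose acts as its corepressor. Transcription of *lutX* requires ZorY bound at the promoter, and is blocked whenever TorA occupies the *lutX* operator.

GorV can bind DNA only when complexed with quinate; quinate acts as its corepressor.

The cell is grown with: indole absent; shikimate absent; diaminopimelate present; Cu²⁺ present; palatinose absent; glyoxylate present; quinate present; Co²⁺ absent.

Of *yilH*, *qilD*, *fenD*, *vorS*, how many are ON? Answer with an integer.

4

Glyoxylate is present, so VelX is inactive.
Co²⁺ is absent, so NolR is active.
With repressor NolR bound, *orvC* is not transcribed.
So OrvC is not produced.
With no repressor bound, *yilH* is transcribed.
→ *yilH* is ON.
Diaminopimelate is present, so GorZ is active.
Palatinose is absent, so DulB is inactive.
No repressor is bound and GorZ is active, so *qilD* is transcribed.
→ *qilD* is ON.
Quinate is present, so GorV is active.
With repressor GorV bound, *gixV* is not transcribed.
So GixV is not produced.
With no repressor bound, *fenD* is transcribed.
→ *fenD* is ON.
Shikimate is absent, so TorA is active.
Indole is absent, so ZorY is active.
With repressor TorA bound, *lutX* is not transcribed.
So LutX is not produced.
Cu²⁺ is present, so OxaK is active.
No repressor is bound and OxaK is active, so *yilL* is transcribed.
So YilL is produced and active.
No repressor is bound and YilL is active, so *vorS* is transcribed.
→ *vorS* is ON.
4 of the 4 genes are transcribed.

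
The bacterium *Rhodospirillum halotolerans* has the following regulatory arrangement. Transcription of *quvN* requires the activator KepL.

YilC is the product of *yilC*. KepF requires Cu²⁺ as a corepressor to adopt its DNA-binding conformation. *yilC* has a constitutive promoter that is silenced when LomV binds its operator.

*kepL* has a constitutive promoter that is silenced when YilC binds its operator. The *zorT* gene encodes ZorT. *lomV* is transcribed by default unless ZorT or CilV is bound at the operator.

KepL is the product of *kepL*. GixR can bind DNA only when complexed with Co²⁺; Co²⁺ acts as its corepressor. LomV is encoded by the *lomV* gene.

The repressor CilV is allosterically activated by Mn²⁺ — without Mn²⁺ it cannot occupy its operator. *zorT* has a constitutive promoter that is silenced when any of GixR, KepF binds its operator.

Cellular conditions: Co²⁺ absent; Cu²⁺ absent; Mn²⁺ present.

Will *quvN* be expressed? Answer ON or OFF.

Co²⁺ is absent, so GixR is inactive.
Cu²⁺ is absent, so KepF is inactive.
With no repressor bound, *zorT* is transcribed.
So ZorT is produced and active.
Mn²⁺ is present, so CilV is active.
With repressor ZorT bound, *lomV* is not transcribed.
So LomV is not produced.
With no repressor bound, *yilC* is transcribed.
So YilC is produced and active.
With repressor YilC bound, *kepL* is not transcribed.
So KepL is not produced.
Required activator KepL is absent, so *quvN* is not transcribed.

OFF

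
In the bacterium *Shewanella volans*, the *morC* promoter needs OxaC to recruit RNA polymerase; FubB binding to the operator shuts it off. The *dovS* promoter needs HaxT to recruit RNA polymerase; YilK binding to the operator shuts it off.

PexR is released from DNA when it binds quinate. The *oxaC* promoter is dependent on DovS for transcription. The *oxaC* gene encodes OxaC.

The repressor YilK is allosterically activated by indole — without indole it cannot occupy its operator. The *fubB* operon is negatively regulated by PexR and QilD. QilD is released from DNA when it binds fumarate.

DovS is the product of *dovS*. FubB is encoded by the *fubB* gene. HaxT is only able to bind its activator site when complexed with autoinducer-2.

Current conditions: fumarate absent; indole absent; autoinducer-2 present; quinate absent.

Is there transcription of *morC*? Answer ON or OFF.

Autoinducer-2 is present, so HaxT is active.
Indole is absent, so YilK is inactive.
No repressor is bound and HaxT is active, so *dovS* is transcribed.
So DovS is produced and active.
No repressor is bound and DovS is active, so *oxaC* is transcribed.
So OxaC is produced and active.
Quinate is absent, so PexR is active.
Fumarate is absent, so QilD is active.
With repressor PexR bound, *fubB* is not transcribed.
So FubB is not produced.
No repressor is bound and OxaC is active, so *morC* is transcribed.

ON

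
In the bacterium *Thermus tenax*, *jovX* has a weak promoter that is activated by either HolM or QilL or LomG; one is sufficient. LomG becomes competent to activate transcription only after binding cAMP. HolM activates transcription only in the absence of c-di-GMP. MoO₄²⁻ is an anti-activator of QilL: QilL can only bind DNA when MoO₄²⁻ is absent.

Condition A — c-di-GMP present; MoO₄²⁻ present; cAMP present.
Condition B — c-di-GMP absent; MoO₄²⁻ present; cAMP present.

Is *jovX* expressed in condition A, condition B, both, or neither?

both

Condition A:
c-di-GMP is present, so HolM is inactive.
MoO₄²⁻ is present, so QilL is inactive.
cAMP is present, so LomG is active.
Activator LomG is present, so *jovX* is transcribed.
→ *jovX* is ON in A.
Condition B:
c-di-GMP is absent, so HolM is active.
MoO₄²⁻ is present, so QilL is inactive.
cAMP is present, so LomG is active.
Activator HolM is present, so *jovX* is transcribed.
→ *jovX* is ON in B.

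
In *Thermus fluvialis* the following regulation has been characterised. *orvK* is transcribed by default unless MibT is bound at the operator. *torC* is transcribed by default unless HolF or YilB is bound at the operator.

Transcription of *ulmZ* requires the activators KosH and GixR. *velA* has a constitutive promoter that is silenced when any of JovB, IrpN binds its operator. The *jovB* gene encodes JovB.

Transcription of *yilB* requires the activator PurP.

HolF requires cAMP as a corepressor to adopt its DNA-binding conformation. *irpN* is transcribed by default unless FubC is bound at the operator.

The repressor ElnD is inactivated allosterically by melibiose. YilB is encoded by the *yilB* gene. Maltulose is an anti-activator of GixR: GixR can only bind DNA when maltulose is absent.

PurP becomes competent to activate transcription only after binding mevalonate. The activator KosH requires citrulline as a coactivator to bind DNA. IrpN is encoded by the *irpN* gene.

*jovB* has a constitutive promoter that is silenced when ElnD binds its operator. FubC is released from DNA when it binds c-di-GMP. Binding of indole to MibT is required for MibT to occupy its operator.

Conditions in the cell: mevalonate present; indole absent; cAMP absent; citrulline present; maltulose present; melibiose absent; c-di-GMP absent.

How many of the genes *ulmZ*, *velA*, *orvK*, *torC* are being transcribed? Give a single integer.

2

Citrulline is present, so KosH is active.
Maltulose is present, so GixR is inactive.
Required activator GixR is absent, so *ulmZ* is not transcribed.
→ *ulmZ* is OFF.
Melibiose is absent, so ElnD is active.
With repressor ElnD bound, *jovB* is not transcribed.
So JovB is not produced.
c-di-GMP is absent, so FubC is active.
With repressor FubC bound, *irpN* is not transcribed.
So IrpN is not produced.
With no repressor bound, *velA* is transcribed.
→ *velA* is ON.
Indole is absent, so MibT is inactive.
With no repressor bound, *orvK* is transcribed.
→ *orvK* is ON.
cAMP is absent, so HolF is inactive.
Mevalonate is present, so PurP is active.
No repressor is bound and PurP is active, so *yilB* is transcribed.
So YilB is produced and active.
With repressor YilB bound, *torC* is not transcribed.
→ *torC* is OFF.
2 of the 4 genes are transcribed.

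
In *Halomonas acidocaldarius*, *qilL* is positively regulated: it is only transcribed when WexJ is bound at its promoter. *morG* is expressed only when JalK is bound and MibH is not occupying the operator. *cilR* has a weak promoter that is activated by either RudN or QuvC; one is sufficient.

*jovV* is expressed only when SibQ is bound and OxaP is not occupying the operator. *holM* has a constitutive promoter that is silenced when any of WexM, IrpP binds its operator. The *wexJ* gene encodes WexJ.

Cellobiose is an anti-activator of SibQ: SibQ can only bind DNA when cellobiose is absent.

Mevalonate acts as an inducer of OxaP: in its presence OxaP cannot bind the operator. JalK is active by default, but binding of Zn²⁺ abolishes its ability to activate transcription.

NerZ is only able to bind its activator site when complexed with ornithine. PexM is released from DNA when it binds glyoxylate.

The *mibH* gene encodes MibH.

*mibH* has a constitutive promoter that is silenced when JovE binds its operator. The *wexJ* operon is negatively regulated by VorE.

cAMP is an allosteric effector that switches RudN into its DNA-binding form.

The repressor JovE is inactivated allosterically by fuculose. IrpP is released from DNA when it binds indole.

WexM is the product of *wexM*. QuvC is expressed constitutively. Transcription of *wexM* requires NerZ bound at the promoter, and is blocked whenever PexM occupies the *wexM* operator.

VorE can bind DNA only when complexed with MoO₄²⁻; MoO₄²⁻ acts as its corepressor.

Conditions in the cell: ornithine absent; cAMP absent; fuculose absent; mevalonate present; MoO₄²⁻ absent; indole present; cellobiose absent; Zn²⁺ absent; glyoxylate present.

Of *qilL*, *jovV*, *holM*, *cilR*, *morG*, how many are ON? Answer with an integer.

5

MoO₄²⁻ is absent, so VorE is inactive.
With no repressor bound, *wexJ* is transcribed.
So WexJ is produced and active.
No repressor is bound and WexJ is active, so *qilL* is transcribed.
→ *qilL* is ON.
Mevalonate is present, so OxaP is inactive.
Cellobiose is absent, so SibQ is active.
No repressor is bound and SibQ is active, so *jovV* is transcribed.
→ *jovV* is ON.
Ornithine is absent, so NerZ is inactive.
Glyoxylate is present, so PexM is inactive.
Required activator NerZ is absent, so *wexM* is not transcribed.
So WexM is not produced.
Indole is present, so IrpP is inactive.
With no repressor bound, *holM* is transcribed.
→ *holM* is ON.
cAMP is absent, so RudN is inactive.
QuvC is produced constitutively and is active.
Activator QuvC is present, so *cilR* is transcribed.
→ *cilR* is ON.
Fuculose is absent, so JovE is active.
With repressor JovE bound, *mibH* is not transcribed.
So MibH is not produced.
Zn²⁺ is absent, so JalK is active.
No repressor is bound and JalK is active, so *morG* is transcribed.
→ *morG* is ON.
5 of the 5 genes are transcribed.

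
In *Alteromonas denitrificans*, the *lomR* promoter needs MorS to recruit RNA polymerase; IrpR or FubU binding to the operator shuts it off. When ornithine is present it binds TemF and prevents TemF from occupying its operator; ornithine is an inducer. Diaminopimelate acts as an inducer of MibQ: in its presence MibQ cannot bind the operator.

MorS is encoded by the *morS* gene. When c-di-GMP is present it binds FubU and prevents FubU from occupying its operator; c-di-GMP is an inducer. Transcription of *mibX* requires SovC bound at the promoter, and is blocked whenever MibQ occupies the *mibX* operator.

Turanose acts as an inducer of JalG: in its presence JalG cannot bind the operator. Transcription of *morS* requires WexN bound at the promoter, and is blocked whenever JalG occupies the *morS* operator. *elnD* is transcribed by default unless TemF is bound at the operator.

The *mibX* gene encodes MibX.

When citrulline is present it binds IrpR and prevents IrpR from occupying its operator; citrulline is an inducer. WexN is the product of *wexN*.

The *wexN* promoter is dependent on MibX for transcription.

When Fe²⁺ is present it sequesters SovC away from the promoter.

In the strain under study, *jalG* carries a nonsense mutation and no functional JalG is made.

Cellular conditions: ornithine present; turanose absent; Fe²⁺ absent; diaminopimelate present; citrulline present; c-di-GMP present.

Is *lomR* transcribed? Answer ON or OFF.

JalG is non-functional in this strain, so it has no effect.
Diaminopimelate is present, so MibQ is inactive.
Fe²⁺ is absent, so SovC is active.
No repressor is bound and SovC is active, so *mibX* is transcribed.
So MibX is produced and active.
No repressor is bound and MibX is active, so *wexN* is transcribed.
So WexN is produced and active.
No repressor is bound and WexN is active, so *morS* is transcribed.
So MorS is produced and active.
Citrulline is present, so IrpR is inactive.
c-di-GMP is present, so FubU is inactive.
No repressor is bound and MorS is active, so *lomR* is transcribed.

ON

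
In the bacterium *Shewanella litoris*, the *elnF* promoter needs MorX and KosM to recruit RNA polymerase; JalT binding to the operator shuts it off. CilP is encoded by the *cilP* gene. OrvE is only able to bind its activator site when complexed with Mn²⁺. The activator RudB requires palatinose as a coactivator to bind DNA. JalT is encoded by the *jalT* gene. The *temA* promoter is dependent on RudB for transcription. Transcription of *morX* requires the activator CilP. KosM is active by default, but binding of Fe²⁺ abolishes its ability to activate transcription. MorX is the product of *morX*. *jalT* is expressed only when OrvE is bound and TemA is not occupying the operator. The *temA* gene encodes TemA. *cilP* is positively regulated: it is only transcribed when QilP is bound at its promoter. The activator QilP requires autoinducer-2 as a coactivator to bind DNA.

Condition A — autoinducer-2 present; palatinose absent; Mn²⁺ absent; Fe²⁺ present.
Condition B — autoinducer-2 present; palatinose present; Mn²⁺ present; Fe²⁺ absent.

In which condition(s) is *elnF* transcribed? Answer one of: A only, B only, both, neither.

Condition A:
Autoinducer-2 is present, so QilP is active.
No repressor is bound and QilP is active, so *cilP* is transcribed.
So CilP is produced and active.
No repressor is bound and CilP is active, so *morX* is transcribed.
So MorX is produced and active.
Palatinose is absent, so RudB is inactive.
Required activator RudB is absent, so *temA* is not transcribed.
So TemA is not produced.
Mn²⁺ is absent, so OrvE is inactive.
Required activator OrvE is absent, so *jalT* is not transcribed.
So JalT is not produced.
Fe²⁺ is present, so KosM is inactive.
Required activator KosM is absent, so *elnF* is not transcribed.
→ *elnF* is OFF in A.
Condition B:
Autoinducer-2 is present, so QilP is active.
No repressor is bound and QilP is active, so *cilP* is transcribed.
So CilP is produced and active.
No repressor is bound and CilP is active, so *morX* is transcribed.
So MorX is produced and active.
Palatinose is present, so RudB is active.
No repressor is bound and RudB is active, so *temA* is transcribed.
So TemA is produced and active.
Mn²⁺ is present, so OrvE is active.
With repressor TemA bound, *jalT* is not transcribed.
So JalT is not produced.
Fe²⁺ is absent, so KosM is active.
No repressor is bound and MorX and KosM are active, so *elnF* is transcribed.
→ *elnF* is ON in B.

B only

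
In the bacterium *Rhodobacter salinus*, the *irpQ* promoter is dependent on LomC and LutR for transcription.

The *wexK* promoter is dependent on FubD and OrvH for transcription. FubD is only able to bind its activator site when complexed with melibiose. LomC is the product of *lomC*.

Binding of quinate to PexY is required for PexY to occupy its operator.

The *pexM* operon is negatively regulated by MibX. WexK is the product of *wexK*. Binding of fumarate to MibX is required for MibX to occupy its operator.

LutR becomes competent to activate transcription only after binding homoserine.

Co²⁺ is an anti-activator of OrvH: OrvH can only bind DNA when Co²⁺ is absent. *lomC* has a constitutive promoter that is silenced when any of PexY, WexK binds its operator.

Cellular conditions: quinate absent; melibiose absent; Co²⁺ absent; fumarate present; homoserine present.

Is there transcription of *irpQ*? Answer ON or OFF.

ON

Quinate is absent, so PexY is inactive.
Melibiose is absent, so FubD is inactive.
Co²⁺ is absent, so OrvH is active.
Required activator FubD is absent, so *wexK* is not transcribed.
So WexK is not produced.
With no repressor bound, *lomC* is transcribed.
So LomC is produced and active.
Homoserine is present, so LutR is active.
No repressor is bound and LomC and LutR are active, so *irpQ* is transcribed.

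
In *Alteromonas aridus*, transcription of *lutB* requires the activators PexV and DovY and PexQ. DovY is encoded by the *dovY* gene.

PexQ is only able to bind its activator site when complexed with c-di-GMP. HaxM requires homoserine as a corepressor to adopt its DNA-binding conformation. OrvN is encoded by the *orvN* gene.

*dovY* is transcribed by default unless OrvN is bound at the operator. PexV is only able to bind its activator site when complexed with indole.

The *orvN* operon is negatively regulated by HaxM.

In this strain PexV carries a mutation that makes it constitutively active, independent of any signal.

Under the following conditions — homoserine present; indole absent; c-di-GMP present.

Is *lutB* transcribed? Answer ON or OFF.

PexV is constitutively active in this strain.
Homoserine is present, so HaxM is active.
With repressor HaxM bound, *orvN* is not transcribed.
So OrvN is not produced.
With no repressor bound, *dovY* is transcribed.
So DovY is produced and active.
c-di-GMP is present, so PexQ is active.
No repressor is bound and PexV and DovY and PexQ are active, so *lutB* is transcribed.

ON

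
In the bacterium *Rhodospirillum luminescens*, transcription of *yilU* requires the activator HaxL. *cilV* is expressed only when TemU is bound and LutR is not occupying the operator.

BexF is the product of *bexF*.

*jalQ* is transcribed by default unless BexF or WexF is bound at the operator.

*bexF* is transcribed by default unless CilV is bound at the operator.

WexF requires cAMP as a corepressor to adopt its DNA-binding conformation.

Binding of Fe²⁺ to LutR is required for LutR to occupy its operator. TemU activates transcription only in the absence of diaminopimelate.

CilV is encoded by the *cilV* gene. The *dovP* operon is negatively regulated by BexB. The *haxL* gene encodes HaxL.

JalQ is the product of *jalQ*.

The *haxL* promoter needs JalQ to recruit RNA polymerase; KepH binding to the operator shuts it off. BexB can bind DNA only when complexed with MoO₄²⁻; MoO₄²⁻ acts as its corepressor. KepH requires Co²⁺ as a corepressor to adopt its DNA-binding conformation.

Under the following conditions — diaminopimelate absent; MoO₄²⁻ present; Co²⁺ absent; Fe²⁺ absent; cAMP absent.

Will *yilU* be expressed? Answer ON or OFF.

Fe²⁺ is absent, so LutR is inactive.
Diaminopimelate is absent, so TemU is active.
No repressor is bound and TemU is active, so *cilV* is transcribed.
So CilV is produced and active.
With repressor CilV bound, *bexF* is not transcribed.
So BexF is not produced.
cAMP is absent, so WexF is inactive.
With no repressor bound, *jalQ* is transcribed.
So JalQ is produced and active.
Co²⁺ is absent, so KepH is inactive.
No repressor is bound and JalQ is active, so *haxL* is transcribed.
So HaxL is produced and active.
No repressor is bound and HaxL is active, so *yilU* is transcribed.

ON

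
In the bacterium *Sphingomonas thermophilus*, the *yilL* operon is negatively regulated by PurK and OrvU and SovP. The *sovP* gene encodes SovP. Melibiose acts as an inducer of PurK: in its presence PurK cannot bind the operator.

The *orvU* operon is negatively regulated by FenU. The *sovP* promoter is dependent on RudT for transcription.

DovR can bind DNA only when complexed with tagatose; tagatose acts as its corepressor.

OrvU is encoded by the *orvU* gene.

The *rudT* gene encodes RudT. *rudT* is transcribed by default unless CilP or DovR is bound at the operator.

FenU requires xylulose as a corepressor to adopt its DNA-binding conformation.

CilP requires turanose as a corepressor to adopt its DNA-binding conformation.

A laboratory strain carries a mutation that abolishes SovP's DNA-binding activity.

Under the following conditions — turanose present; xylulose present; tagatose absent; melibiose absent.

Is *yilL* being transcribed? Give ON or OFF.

OFF

Melibiose is absent, so PurK is active.
Xylulose is present, so FenU is active.
With repressor FenU bound, *orvU* is not transcribed.
So OrvU is not produced.
SovP is non-functional in this strain, so it has no effect.
With repressor PurK bound, *yilL* is not transcribed.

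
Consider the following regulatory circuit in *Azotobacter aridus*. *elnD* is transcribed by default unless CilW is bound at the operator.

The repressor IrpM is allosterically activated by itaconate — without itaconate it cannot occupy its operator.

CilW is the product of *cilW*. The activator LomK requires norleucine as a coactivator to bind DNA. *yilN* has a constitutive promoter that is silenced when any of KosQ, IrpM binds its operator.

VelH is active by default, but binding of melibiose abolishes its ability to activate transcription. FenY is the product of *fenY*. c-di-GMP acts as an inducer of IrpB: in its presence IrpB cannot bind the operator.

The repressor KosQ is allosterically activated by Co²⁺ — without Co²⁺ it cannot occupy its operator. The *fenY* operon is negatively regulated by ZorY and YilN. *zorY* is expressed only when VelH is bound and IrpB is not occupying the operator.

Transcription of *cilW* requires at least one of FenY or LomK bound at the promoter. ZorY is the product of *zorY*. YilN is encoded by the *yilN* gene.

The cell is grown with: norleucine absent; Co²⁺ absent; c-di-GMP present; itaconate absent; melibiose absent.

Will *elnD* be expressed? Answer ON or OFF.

ON

Melibiose is absent, so VelH is active.
c-di-GMP is present, so IrpB is inactive.
No repressor is bound and VelH is active, so *zorY* is transcribed.
So ZorY is produced and active.
Co²⁺ is absent, so KosQ is inactive.
Itaconate is absent, so IrpM is inactive.
With no repressor bound, *yilN* is transcribed.
So YilN is produced and active.
With repressor ZorY bound, *fenY* is not transcribed.
So FenY is not produced.
Norleucine is absent, so LomK is inactive.
No activator is available at the *cilW* promoter, so *cilW* is not transcribed.
So CilW is not produced.
With no repressor bound, *elnD* is transcribed.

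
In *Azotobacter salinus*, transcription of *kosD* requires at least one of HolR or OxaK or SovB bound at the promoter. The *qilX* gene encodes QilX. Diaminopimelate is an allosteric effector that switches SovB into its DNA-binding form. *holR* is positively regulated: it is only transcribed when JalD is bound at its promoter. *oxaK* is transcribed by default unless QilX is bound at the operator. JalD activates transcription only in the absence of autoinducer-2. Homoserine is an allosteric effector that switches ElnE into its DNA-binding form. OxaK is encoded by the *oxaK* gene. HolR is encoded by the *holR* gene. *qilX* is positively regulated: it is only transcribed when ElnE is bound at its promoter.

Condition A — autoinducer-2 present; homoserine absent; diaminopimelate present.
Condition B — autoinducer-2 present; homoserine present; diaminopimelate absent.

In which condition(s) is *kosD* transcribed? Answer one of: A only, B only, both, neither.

Condition A:
Autoinducer-2 is present, so JalD is inactive.
Required activator JalD is absent, so *holR* is not transcribed.
So HolR is not produced.
Homoserine is absent, so ElnE is inactive.
Required activator ElnE is absent, so *qilX* is not transcribed.
So QilX is not produced.
With no repressor bound, *oxaK* is transcribed.
So OxaK is produced and active.
Diaminopimelate is present, so SovB is active.
Activator OxaK is present, so *kosD* is transcribed.
→ *kosD* is ON in A.
Condition B:
Autoinducer-2 is present, so JalD is inactive.
Required activator JalD is absent, so *holR* is not transcribed.
So HolR is not produced.
Homoserine is present, so ElnE is active.
No repressor is bound and ElnE is active, so *qilX* is transcribed.
So QilX is produced and active.
With repressor QilX bound, *oxaK* is not transcribed.
So OxaK is not produced.
Diaminopimelate is absent, so SovB is inactive.
No activator is available at the *kosD* promoter, so *kosD* is not transcribed.
→ *kosD* is OFF in B.

A only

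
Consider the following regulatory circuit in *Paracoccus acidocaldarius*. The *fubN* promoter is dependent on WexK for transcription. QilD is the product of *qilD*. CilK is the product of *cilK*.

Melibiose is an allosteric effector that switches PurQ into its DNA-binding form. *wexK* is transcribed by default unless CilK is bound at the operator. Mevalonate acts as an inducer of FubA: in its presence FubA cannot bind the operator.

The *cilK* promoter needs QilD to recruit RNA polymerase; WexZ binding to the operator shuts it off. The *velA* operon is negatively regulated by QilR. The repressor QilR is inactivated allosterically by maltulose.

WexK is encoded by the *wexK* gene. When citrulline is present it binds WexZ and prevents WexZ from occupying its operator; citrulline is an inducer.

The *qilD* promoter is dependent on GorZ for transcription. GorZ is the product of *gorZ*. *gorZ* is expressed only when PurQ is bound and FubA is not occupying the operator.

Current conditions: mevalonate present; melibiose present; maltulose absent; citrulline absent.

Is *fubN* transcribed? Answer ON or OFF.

ON

Melibiose is present, so PurQ is active.
Mevalonate is present, so FubA is inactive.
No repressor is bound and PurQ is active, so *gorZ* is transcribed.
So GorZ is produced and active.
No repressor is bound and GorZ is active, so *qilD* is transcribed.
So QilD is produced and active.
Citrulline is absent, so WexZ is active.
With repressor WexZ bound, *cilK* is not transcribed.
So CilK is not produced.
With no repressor bound, *wexK* is transcribed.
So WexK is produced and active.
No repressor is bound and WexK is active, so *fubN* is transcribed.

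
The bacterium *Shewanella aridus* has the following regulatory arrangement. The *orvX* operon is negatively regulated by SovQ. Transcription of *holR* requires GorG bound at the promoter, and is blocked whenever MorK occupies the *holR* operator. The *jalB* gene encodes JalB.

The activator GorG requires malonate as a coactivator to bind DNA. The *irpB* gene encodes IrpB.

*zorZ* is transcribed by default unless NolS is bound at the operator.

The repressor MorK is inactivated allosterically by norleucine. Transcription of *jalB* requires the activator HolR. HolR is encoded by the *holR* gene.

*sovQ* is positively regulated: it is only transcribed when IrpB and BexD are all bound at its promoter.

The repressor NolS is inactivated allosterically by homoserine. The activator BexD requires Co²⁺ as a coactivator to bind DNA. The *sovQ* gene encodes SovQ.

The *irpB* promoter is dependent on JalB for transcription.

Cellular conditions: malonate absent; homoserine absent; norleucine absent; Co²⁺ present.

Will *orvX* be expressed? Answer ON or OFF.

ON

Malonate is absent, so GorG is inactive.
Norleucine is absent, so MorK is active.
With repressor MorK bound, *holR* is not transcribed.
So HolR is not produced.
Required activator HolR is absent, so *jalB* is not transcribed.
So JalB is not produced.
Required activator JalB is absent, so *irpB* is not transcribed.
So IrpB is not produced.
Co²⁺ is present, so BexD is active.
Required activator IrpB is absent, so *sovQ* is not transcribed.
So SovQ is not produced.
With no repressor bound, *orvX* is transcribed.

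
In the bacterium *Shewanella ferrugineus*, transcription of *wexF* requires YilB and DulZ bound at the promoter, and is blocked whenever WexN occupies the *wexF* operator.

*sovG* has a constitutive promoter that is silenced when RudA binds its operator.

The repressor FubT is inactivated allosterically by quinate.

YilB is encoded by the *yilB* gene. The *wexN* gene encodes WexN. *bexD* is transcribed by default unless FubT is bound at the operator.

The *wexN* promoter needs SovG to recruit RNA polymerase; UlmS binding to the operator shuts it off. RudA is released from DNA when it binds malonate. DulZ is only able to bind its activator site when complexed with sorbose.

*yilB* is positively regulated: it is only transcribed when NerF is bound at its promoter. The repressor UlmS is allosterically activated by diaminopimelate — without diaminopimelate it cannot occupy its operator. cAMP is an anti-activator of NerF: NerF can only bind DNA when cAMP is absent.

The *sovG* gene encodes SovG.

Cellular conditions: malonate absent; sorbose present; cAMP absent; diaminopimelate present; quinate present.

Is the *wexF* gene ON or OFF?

ON

cAMP is absent, so NerF is active.
No repressor is bound and NerF is active, so *yilB* is transcribed.
So YilB is produced and active.
Sorbose is present, so DulZ is active.
Malonate is absent, so RudA is active.
With repressor RudA bound, *sovG* is not transcribed.
So SovG is not produced.
Diaminopimelate is present, so UlmS is active.
With repressor UlmS bound, *wexN* is not transcribed.
So WexN is not produced.
No repressor is bound and YilB and DulZ are active, so *wexF* is transcribed.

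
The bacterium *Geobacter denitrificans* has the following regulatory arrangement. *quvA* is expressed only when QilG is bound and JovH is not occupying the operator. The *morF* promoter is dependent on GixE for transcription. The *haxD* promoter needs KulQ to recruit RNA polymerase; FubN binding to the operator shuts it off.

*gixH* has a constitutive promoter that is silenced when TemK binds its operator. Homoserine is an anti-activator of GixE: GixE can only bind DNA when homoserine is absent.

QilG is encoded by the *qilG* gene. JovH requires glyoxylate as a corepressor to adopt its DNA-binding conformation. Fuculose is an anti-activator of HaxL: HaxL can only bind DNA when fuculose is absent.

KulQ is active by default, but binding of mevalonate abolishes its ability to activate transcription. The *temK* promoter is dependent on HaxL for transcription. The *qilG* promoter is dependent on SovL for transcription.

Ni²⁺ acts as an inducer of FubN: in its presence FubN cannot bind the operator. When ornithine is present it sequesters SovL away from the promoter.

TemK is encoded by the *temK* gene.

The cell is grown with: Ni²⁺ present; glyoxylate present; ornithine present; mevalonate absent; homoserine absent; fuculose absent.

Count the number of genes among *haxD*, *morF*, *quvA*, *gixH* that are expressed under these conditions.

Ni²⁺ is present, so FubN is inactive.
Mevalonate is absent, so KulQ is active.
No repressor is bound and KulQ is active, so *haxD* is transcribed.
→ *haxD* is ON.
Homoserine is absent, so GixE is active.
No repressor is bound and GixE is active, so *morF* is transcribed.
→ *morF* is ON.
Ornithine is present, so SovL is inactive.
Required activator SovL is absent, so *qilG* is not transcribed.
So QilG is not produced.
Glyoxylate is present, so JovH is active.
With repressor JovH bound, *quvA* is not transcribed.
→ *quvA* is OFF.
Fuculose is absent, so HaxL is active.
No repressor is bound and HaxL is active, so *temK* is transcribed.
So TemK is produced and active.
With repressor TemK bound, *gixH* is not transcribed.
→ *gixH* is OFF.
2 of the 4 genes are transcribed.

2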